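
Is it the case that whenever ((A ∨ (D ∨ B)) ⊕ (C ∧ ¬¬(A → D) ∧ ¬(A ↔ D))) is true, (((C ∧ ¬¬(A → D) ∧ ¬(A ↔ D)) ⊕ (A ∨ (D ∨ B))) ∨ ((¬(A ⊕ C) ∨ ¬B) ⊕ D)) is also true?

yes

  A   |   B   |   C   |   D   ||   φ   |   ψ  
False | False | False | False || False |  True
False | False | False |  True ||  True |  True
False | False |  True | False || False |  True
False | False |  True |  True || False | False
False |  True | False | False ||  True |  True
False |  True | False |  True ||  True |  True
False |  True |  True | False ||  True |  True
False |  True |  True |  True || False |  True
 True | False | False | False ||  True |  True
 True | False | False |  True ||  True |  True
 True | False |  True | False ||  True |  True
 True | False |  True |  True ||  True |  True
 True |  True | False | False ||  True |  True
 True |  True | False |  True ||  True |  True
 True |  True |  True | False ||  True |  True
 True |  True |  True |  True ||  True |  True
In every row where φ is true, ψ is also true, so φ ⊨ ψ.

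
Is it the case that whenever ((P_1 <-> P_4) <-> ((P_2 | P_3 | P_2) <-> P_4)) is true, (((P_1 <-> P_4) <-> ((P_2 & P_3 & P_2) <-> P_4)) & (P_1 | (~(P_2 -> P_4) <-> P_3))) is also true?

no

P_1 | P_2 | P_3 | P_4 || φ | ψ
 0  |  0  |  0  |  0  || 1 | 1
 0  |  0  |  0  |  1  || 1 | 1
 0  |  0  |  1  |  0  || 0 | 0
 0  |  0  |  1  |  1  || 0 | 0
 0  |  1  |  0  |  0  || 0 | 0
 0  |  1  |  0  |  1  || 0 | 1
 0  |  1  |  1  |  0  || 0 | 0
 0  |  1  |  1  |  1  || 0 | 0
 1  |  0  |  0  |  0  || 0 | 0
 1  |  0  |  0  |  1  || 0 | 0
 1  |  0  |  1  |  0  || 1 | 0
 1  |  0  |  1  |  1  || 1 | 0
 1  |  1  |  0  |  0  || 1 | 0
 1  |  1  |  0  |  1  || 1 | 0
 1  |  1  |  1  |  0  || 1 | 1
 1  |  1  |  1  |  1  || 1 | 1
At P_1=1, P_2=0, P_3=1, P_4=0 we have φ true but ψ false, so φ does not entail ψ.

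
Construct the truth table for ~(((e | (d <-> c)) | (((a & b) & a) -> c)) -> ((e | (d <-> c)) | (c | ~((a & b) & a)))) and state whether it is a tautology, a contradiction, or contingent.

  a      b      c      d      e    |    φ  
False  False  False  False  False  |  False
False  False  False  False   True  |  False
False  False  False   True  False  |  False
False  False  False   True   True  |  False
False  False   True  False  False  |  False
False  False   True  False   True  |  False
False  False   True   True  False  |  False
False  False   True   True   True  |  False
False   True  False  False  False  |  False
False   True  False  False   True  |  False
False   True  False   True  False  |  False
False   True  False   True   True  |  False
False   True   True  False  False  |  False
False   True   True  False   True  |  False
False   True   True   True  False  |  False
False   True   True   True   True  |  False
 True  False  False  False  False  |  False
 True  False  False  False   True  |  False
 True  False  False   True  False  |  False
 True  False  False   True   True  |  False
 True  False   True  False  False  |  False
 True  False   True  False   True  |  False
 True  False   True   True  False  |  False
 True  False   True   True   True  |  False
 True   True  False  False  False  |  False
 True   True  False  False   True  |  False
 True   True  False   True  False  |  False
 True   True  False   True   True  |  False
 True   True   True  False  False  |  False
 True   True   True  False   True  |  False
 True   True   True   True  False  |  False
 True   True   True   True   True  |  False
Every row is False, so the formula is a contradiction.

contradiction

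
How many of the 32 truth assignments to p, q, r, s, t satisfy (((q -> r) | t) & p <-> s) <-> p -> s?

22

p  q  r  s  t  |  φ
1  1  1  1  1  |  1
1  1  1  1  0  |  1
1  1  1  0  1  |  1
1  1  1  0  0  |  1
1  1  0  1  1  |  1
1  1  0  1  0  |  0
1  1  0  0  1  |  1
1  1  0  0  0  |  0
1  0  1  1  1  |  1
1  0  1  1  0  |  1
1  0  1  0  1  |  1
1  0  1  0  0  |  1
1  0  0  1  1  |  1
1  0  0  1  0  |  1
1  0  0  0  1  |  1
1  0  0  0  0  |  1
0  1  1  1  1  |  0
0  1  1  1  0  |  0
0  1  1  0  1  |  1
0  1  1  0  0  |  1
0  1  0  1  1  |  0
0  1  0  1  0  |  0
0  1  0  0  1  |  1
0  1  0  0  0  |  1
0  0  1  1  1  |  0
0  0  1  1  0  |  0
0  0  1  0  1  |  1
0  0  1  0  0  |  1
0  0  0  1  1  |  0
0  0  0  1  0  |  0
0  0  0  0  1  |  1
0  0  0  0  0  |  1
The formula is true on 22 of the 32 rows.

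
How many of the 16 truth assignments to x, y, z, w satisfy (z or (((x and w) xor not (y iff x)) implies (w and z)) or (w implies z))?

14

  x      y      z      w    |    φ  
False  False  False  False  |   True
False  False  False   True  |   True
False  False   True  False  |   True
False  False   True   True  |   True
False   True  False  False  |   True
False   True  False   True  |  False
False   True   True  False  |   True
False   True   True   True  |   True
 True  False  False  False  |   True
 True  False  False   True  |   True
 True  False   True  False  |   True
 True  False   True   True  |   True
 True   True  False  False  |   True
 True   True  False   True  |  False
 True   True   True  False  |   True
 True   True   True   True  |   True
The formula is true on 14 of the 16 rows.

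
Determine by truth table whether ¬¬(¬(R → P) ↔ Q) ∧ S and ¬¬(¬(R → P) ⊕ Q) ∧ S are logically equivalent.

P | Q | R | S | φ | ψ
- | - | - | - | - | -
F | F | F | F | F | F
F | F | F | T | T | F
F | F | T | F | F | F
F | F | T | T | F | T
F | T | F | F | F | F
F | T | F | T | F | T
F | T | T | F | F | F
F | T | T | T | T | F
T | F | F | F | F | F
T | F | F | T | T | F
T | F | T | F | F | F
T | F | T | T | T | F
T | T | F | F | F | F
T | T | F | T | F | T
T | T | T | F | F | F
T | T | T | T | F | T
The columns differ at P=F, Q=F, R=F, S=T (φ=T, ψ=F), so they are not equivalent.

not equivalent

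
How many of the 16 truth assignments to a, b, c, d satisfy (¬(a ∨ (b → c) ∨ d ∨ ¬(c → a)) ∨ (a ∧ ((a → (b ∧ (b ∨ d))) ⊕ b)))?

a | b | c | d || (b → c) | (c → a) | ¬(c → a) | (a ∨ (b → c) ∨ d ∨ ¬(c → a)) | (b ∨ d) | (b ∧ (b ∨ d)) | (a → (b ∧ (b ∨ d))) | ((a → (b ∧ (b ∨ d))) ⊕ b) | φ
F | F | F | F ||    T    |    T    |    F     |              T               |    F    |       F       |          T          |             T             | F
F | F | F | T ||    T    |    T    |    F     |              T               |    T    |       F       |          T          |             T             | F
F | F | T | F ||    T    |    F    |    T     |              T               |    F    |       F       |          T          |             T             | F
F | F | T | T ||    T    |    F    |    T     |              T               |    T    |       F       |          T          |             T             | F
F | T | F | F ||    F    |    T    |    F     |              F               |    T    |       T       |          T          |             F             | T
F | T | F | T ||    F    |    T    |    F     |              T               |    T    |       T       |          T          |             F             | F
F | T | T | F ||    T    |    F    |    T     |              T               |    T    |       T       |          T          |             F             | F
F | T | T | T ||    T    |    F    |    T     |              T               |    T    |       T       |          T          |             F             | F
T | F | F | F ||    T    |    T    |    F     |              T               |    F    |       F       |          F          |             F             | F
T | F | F | T ||    T    |    T    |    F     |              T               |    T    |       F       |          F          |             F             | F
T | F | T | F ||    T    |    T    |    F     |              T               |    F    |       F       |          F          |             F             | F
T | F | T | T ||    T    |    T    |    F     |              T               |    T    |       F       |          F          |             F             | F
T | T | F | F ||    F    |    T    |    F     |              T               |    T    |       T       |          T          |             F             | F
T | T | F | T ||    F    |    T    |    F     |              T               |    T    |       T       |          T          |             F             | F
T | T | T | F ||    T    |    T    |    F     |              T               |    T    |       T       |          T          |             F             | F
T | T | T | T ||    T    |    T    |    F     |              T               |    T    |       T       |          T          |             F             | F
The formula is true on 1 of the 16 rows.

1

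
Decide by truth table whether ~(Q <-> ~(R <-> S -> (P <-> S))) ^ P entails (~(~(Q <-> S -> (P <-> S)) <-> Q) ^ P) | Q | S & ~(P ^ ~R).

P  Q  R  S  |  φ  ψ
T  T  T  T  |  F  T
T  T  T  F  |  F  T
T  T  F  T  |  T  T
T  T  F  F  |  T  T
T  F  T  T  |  T  F
T  F  T  F  |  T  F
T  F  F  T  |  F  T
T  F  F  F  |  F  F
F  T  T  T  |  F  T
F  T  T  F  |  T  T
F  T  F  T  |  T  T
F  T  F  F  |  F  T
F  F  T  T  |  T  T
F  F  T  F  |  F  T
F  F  F  T  |  F  F
F  F  F  F  |  T  T
At P=T, Q=F, R=T, S=T we have φ true but ψ false, so φ does not entail ψ.

no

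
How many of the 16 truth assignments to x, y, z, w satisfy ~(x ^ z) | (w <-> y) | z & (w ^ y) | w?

  x      y      z      w    |  (x ^ z)  ~(x ^ z)  (w <-> y)  (w ^ y)  (z & (w ^ y))    φ  
 True   True   True   True  |   False     True       True     False       False       True
 True   True   True  False  |   False     True      False      True        True       True
 True   True  False   True  |    True    False       True     False       False       True
 True   True  False  False  |    True    False      False      True       False      False
 True  False   True   True  |   False     True      False      True        True       True
 True  False   True  False  |   False     True       True     False       False       True
 True  False  False   True  |    True    False      False      True       False       True
 True  False  False  False  |    True    False       True     False       False       True
False   True   True   True  |    True    False       True     False       False       True
False   True   True  False  |    True    False      False      True        True       True
False   True  False   True  |   False     True       True     False       False       True
False   True  False  False  |   False     True      False      True       False       True
False  False   True   True  |    True    False      False      True        True       True
False  False   True  False  |    True    False       True     False       False       True
False  False  False   True  |   False     True      False      True       False       True
False  False  False  False  |   False     True       True     False       False       True
The formula is true on 15 of the 16 rows.

15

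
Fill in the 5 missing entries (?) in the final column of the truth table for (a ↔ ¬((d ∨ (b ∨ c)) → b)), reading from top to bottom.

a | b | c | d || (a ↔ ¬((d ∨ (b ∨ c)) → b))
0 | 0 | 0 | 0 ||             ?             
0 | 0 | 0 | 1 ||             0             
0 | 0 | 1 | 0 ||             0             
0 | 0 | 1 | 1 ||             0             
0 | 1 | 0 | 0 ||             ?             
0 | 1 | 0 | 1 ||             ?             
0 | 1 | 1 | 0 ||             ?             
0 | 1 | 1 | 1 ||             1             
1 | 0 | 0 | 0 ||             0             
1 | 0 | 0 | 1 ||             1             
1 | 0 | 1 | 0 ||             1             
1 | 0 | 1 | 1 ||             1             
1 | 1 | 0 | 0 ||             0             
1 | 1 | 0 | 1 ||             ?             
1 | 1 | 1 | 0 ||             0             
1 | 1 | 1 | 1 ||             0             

Row a=0, b=0, c=0, d=0: ¬((d ∨ (b ∨ c)) → b) = 0, so (a ↔ ¬((d ∨ (b ∨ c)) → b)) = 1.
Row a=0, b=1, c=0, d=0: ¬((d ∨ (b ∨ c)) → b) = 0, so (a ↔ ¬((d ∨ (b ∨ c)) → b)) = 1.
Row a=0, b=1, c=0, d=1: ¬((d ∨ (b ∨ c)) → b) = 0, so (a ↔ ¬((d ∨ (b ∨ c)) → b)) = 1.
Row a=0, b=1, c=1, d=0: ¬((d ∨ (b ∨ c)) → b) = 0, so (a ↔ ¬((d ∨ (b ∨ c)) → b)) = 1.
Row a=1, b=1, c=0, d=1: ¬((d ∨ (b ∨ c)) → b) = 0, so (a ↔ ¬((d ∨ (b ∨ c)) → b)) = 0.

1, 1, 1, 1, 0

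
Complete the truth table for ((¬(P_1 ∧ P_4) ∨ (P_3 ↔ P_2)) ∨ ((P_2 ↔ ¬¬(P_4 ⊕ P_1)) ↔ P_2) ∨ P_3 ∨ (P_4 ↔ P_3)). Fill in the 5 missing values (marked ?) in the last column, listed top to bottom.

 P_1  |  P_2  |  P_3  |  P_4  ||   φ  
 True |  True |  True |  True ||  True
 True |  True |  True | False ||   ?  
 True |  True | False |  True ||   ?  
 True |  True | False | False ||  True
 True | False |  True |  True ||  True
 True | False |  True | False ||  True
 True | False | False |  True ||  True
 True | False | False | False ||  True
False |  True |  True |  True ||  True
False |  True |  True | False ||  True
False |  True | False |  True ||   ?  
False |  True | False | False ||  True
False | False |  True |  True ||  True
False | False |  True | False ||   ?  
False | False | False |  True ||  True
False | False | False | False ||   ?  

True, False, True, True, True

Row P_1=True, P_2=True, P_3=True, P_4=False: (¬(P_1 ∧ P_4) ∨ (P_3 ↔ P_2)) = True, ((P_2 ↔ ¬¬(P_4 ⊕ P_1)) ↔ P_2) = True, (P_4 ↔ P_3) = False, so the formula = True.
Row P_1=True, P_2=True, P_3=False, P_4=True: (¬(P_1 ∧ P_4) ∨ (P_3 ↔ P_2)) = False, ((P_2 ↔ ¬¬(P_4 ⊕ P_1)) ↔ P_2) = False, (P_4 ↔ P_3) = False, so the formula = False.
Row P_1=False, P_2=True, P_3=False, P_4=True: (¬(P_1 ∧ P_4) ∨ (P_3 ↔ P_2)) = True, ((P_2 ↔ ¬¬(P_4 ⊕ P_1)) ↔ P_2) = True, (P_4 ↔ P_3) = False, so the formula = True.
Row P_1=False, P_2=False, P_3=True, P_4=False: (¬(P_1 ∧ P_4) ∨ (P_3 ↔ P_2)) = True, ((P_2 ↔ ¬¬(P_4 ⊕ P_1)) ↔ P_2) = False, (P_4 ↔ P_3) = False, so the formula = True.
Row P_1=False, P_2=False, P_3=False, P_4=False: (¬(P_1 ∧ P_4) ∨ (P_3 ↔ P_2)) = True, ((P_2 ↔ ¬¬(P_4 ⊕ P_1)) ↔ P_2) = False, (P_4 ↔ P_3) = True, so the formula = True.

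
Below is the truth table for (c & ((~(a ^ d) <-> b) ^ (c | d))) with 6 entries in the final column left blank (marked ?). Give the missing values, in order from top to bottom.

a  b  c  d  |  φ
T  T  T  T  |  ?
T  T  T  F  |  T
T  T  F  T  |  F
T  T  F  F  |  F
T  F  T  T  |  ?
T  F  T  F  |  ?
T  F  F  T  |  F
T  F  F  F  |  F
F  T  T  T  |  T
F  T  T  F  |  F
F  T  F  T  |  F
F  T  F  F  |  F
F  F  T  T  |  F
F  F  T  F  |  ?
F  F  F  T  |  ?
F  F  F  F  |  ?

F, T, F, T, F, F

Row a=T, b=T, c=T, d=T: ((~(a ^ d) <-> b) ^ (c | d)) = F, so the formula = F.
Row a=T, b=F, c=T, d=T: ((~(a ^ d) <-> b) ^ (c | d)) = T, so the formula = T.
Row a=T, b=F, c=T, d=F: ((~(a ^ d) <-> b) ^ (c | d)) = F, so the formula = F.
Row a=F, b=F, c=T, d=F: ((~(a ^ d) <-> b) ^ (c | d)) = T, so the formula = T.
Row a=F, b=F, c=F, d=T: ((~(a ^ d) <-> b) ^ (c | d)) = F, so the formula = F.
Row a=F, b=F, c=F, d=F: ((~(a ^ d) <-> b) ^ (c | d)) = F, so the formula = F.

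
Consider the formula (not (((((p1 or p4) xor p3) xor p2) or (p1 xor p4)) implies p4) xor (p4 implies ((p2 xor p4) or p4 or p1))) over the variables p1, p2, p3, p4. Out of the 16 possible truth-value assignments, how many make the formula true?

10

p1 | p2 | p3 | p4 | φ
-- | -- | -- | -- | -
0  | 0  | 0  | 0  | 1
0  | 0  | 0  | 1  | 1
0  | 0  | 1  | 0  | 0
0  | 0  | 1  | 1  | 1
0  | 1  | 0  | 0  | 0
0  | 1  | 0  | 1  | 1
0  | 1  | 1  | 0  | 1
0  | 1  | 1  | 1  | 1
1  | 0  | 0  | 0  | 0
1  | 0  | 0  | 1  | 1
1  | 0  | 1  | 0  | 0
1  | 0  | 1  | 1  | 1
1  | 1  | 0  | 0  | 0
1  | 1  | 0  | 1  | 1
1  | 1  | 1  | 0  | 0
1  | 1  | 1  | 1  | 1
The formula is true on 10 of the 16 rows.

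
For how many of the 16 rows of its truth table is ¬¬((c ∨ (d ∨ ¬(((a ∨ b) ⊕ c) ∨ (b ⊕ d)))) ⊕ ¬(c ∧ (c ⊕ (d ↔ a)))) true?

a  b  c  d  |  φ
1  1  1  1  |  0
1  1  1  0  |  1
1  1  0  1  |  0
1  1  0  0  |  1
1  0  1  1  |  0
1  0  1  0  |  1
1  0  0  1  |  0
1  0  0  0  |  1
0  1  1  1  |  1
0  1  1  0  |  0
0  1  0  1  |  0
0  1  0  0  |  1
0  0  1  1  |  1
0  0  1  0  |  0
0  0  0  1  |  0
0  0  0  0  |  0
The formula is true on 7 of the 16 rows.

7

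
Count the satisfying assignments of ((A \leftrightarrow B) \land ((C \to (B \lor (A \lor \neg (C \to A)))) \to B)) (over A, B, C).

A  B  C  |  (A \leftrightarrow B)  (C \to A)  \neg (C \to A)  (A \lor \neg (C \to A))  φ
1  1  1  |            1                1            0                    1             1
1  1  0  |            1                1            0                    1             1
1  0  1  |            0                1            0                    1             0
1  0  0  |            0                1            0                    1             0
0  1  1  |            0                0            1                    1             0
0  1  0  |            0                1            0                    0             0
0  0  1  |            1                0            1                    1             0
0  0  0  |            1                1            0                    0             0
The formula is true on 2 of the 8 rows.

2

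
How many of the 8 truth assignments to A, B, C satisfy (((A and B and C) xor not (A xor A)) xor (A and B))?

7

A | B | C | (A and B and C) | (A xor A) | not (A xor A) | (A and B) | φ
- | - | - | --------------- | --------- | ------------- | --------- | -
T | T | T |        T        |     F     |       T       |     T     | T
T | T | F |        F        |     F     |       T       |     T     | F
T | F | T |        F        |     F     |       T       |     F     | T
T | F | F |        F        |     F     |       T       |     F     | T
F | T | T |        F        |     F     |       T       |     F     | T
F | T | F |        F        |     F     |       T       |     F     | T
F | F | T |        F        |     F     |       T       |     F     | T
F | F | F |        F        |     F     |       T       |     F     | T
The formula is true on 7 of the 8 rows.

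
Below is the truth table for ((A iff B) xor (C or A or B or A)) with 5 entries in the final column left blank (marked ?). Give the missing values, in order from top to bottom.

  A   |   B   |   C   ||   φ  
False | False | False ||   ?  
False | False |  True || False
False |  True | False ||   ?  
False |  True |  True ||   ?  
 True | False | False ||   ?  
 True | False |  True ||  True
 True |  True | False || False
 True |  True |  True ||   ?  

Row A=False, B=False, C=False: (A iff B) = True, (C or A or B or A) = False, so the formula = True.
Row A=False, B=True, C=False: (A iff B) = False, (C or A or B or A) = True, so the formula = True.
Row A=False, B=True, C=True: (A iff B) = False, (C or A or B or A) = True, so the formula = True.
Row A=True, B=False, C=False: (A iff B) = False, (C or A or B or A) = True, so the formula = True.
Row A=True, B=True, C=True: (A iff B) = True, (C or A or B or A) = True, so the formula = False.

True, True, True, True, False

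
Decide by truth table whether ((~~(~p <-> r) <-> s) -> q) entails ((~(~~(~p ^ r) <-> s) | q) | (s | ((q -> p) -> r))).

no

p  q  r  s  |  φ  ψ
F  F  F  F  |  F  T
F  F  F  T  |  T  T
F  F  T  F  |  T  T
F  F  T  T  |  F  T
F  T  F  F  |  T  T
F  T  F  T  |  T  T
F  T  T  F  |  T  T
F  T  T  T  |  T  T
T  F  F  F  |  T  F
T  F  F  T  |  F  T
T  F  T  F  |  F  T
T  F  T  T  |  T  T
T  T  F  F  |  T  T
T  T  F  T  |  T  T
T  T  T  F  |  T  T
T  T  T  T  |  T  T
At p=T, q=F, r=F, s=F we have φ true but ψ false, so φ does not entail ψ.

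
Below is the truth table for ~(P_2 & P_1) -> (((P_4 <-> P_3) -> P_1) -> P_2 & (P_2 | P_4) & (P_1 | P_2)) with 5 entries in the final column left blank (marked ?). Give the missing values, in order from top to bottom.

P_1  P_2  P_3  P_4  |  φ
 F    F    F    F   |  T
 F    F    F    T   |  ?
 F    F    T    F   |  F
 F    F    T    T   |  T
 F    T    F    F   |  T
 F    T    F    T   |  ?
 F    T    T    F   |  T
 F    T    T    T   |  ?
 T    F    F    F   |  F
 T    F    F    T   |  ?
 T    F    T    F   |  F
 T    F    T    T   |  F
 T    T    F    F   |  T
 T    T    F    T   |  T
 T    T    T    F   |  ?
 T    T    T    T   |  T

Row P_1=F, P_2=F, P_3=F, P_4=T: ~(P_2 & P_1) = T, (((P_4 <-> P_3) -> P_1) -> P_2 & (P_2 | P_4) & (P_1 | P_2)) = F, so the formula = F.
Row P_1=F, P_2=T, P_3=F, P_4=T: ~(P_2 & P_1) = T, (((P_4 <-> P_3) -> P_1) -> P_2 & (P_2 | P_4) & (P_1 | P_2)) = T, so the formula = T.
Row P_1=F, P_2=T, P_3=T, P_4=T: ~(P_2 & P_1) = T, (((P_4 <-> P_3) -> P_1) -> P_2 & (P_2 | P_4) & (P_1 | P_2)) = T, so the formula = T.
Row P_1=T, P_2=F, P_3=F, P_4=T: ~(P_2 & P_1) = T, (((P_4 <-> P_3) -> P_1) -> P_2 & (P_2 | P_4) & (P_1 | P_2)) = F, so the formula = F.
Row P_1=T, P_2=T, P_3=T, P_4=F: ~(P_2 & P_1) = F, (((P_4 <-> P_3) -> P_1) -> P_2 & (P_2 | P_4) & (P_1 | P_2)) = T, so the formula = T.

F, T, T, F, T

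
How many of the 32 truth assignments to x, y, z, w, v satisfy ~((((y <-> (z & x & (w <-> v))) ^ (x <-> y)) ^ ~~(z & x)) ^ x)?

x  y  z  w  v  |  φ
T  T  T  T  T  |  T
T  T  T  T  F  |  F
T  T  T  F  T  |  F
T  T  T  F  F  |  T
T  T  F  T  T  |  T
T  T  F  T  F  |  T
T  T  F  F  T  |  T
T  T  F  F  F  |  T
T  F  T  T  T  |  T
T  F  T  T  F  |  F
T  F  T  F  T  |  F
T  F  T  F  F  |  T
T  F  F  T  T  |  T
T  F  F  T  F  |  T
T  F  F  F  T  |  T
T  F  F  F  F  |  T
F  T  T  T  T  |  T
F  T  T  T  F  |  T
F  T  T  F  T  |  T
F  T  T  F  F  |  T
F  T  F  T  T  |  T
F  T  F  T  F  |  T
F  T  F  F  T  |  T
F  T  F  F  F  |  T
F  F  T  T  T  |  T
F  F  T  T  F  |  T
F  F  T  F  T  |  T
F  F  T  F  F  |  T
F  F  F  T  T  |  T
F  F  F  T  F  |  T
F  F  F  F  T  |  T
F  F  F  F  F  |  T
The formula is true on 28 of the 32 rows.

28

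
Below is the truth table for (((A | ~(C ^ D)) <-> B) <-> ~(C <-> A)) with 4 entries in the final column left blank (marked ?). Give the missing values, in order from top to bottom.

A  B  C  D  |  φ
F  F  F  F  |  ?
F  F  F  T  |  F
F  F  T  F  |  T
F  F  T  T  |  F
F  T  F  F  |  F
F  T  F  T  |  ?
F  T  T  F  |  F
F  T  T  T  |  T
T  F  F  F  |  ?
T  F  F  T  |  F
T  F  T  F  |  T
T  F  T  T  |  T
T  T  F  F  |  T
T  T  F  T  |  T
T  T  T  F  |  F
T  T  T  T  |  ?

Row A=F, B=F, C=F, D=F: ((A | ~(C ^ D)) <-> B) = F, ~(C <-> A) = F, so the formula = T.
Row A=F, B=T, C=F, D=T: ((A | ~(C ^ D)) <-> B) = F, ~(C <-> A) = F, so the formula = T.
Row A=T, B=F, C=F, D=F: ((A | ~(C ^ D)) <-> B) = F, ~(C <-> A) = T, so the formula = F.
Row A=T, B=T, C=T, D=T: ((A | ~(C ^ D)) <-> B) = T, ~(C <-> A) = F, so the formula = F.

T, T, F, F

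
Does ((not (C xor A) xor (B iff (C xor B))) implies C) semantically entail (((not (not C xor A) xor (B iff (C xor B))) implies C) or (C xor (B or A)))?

A  B  C  |  φ  ψ
T  T  T  |  T  T
T  T  F  |  F  T
T  F  T  |  T  T
T  F  F  |  F  T
F  T  T  |  T  T
F  T  F  |  T  T
F  F  T  |  T  T
F  F  F  |  T  F
At A=F, B=F, C=F we have φ true but ψ false, so φ does not entail ψ.

no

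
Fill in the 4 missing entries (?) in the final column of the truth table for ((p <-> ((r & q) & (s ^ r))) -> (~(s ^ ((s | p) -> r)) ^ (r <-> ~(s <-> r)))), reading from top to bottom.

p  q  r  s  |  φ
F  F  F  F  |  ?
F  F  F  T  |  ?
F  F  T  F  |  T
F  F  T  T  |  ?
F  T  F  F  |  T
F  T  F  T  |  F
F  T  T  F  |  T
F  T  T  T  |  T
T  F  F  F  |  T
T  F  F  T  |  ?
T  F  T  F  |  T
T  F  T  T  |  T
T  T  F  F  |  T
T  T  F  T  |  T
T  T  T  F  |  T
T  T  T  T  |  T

Row p=F, q=F, r=F, s=F: (p <-> ((r & q) & (s ^ r))) = T, (~(s ^ ((s | p) -> r)) ^ (r <-> ~(s <-> r))) = T, so the formula = T.
Row p=F, q=F, r=F, s=T: (p <-> ((r & q) & (s ^ r))) = T, (~(s ^ ((s | p) -> r)) ^ (r <-> ~(s <-> r))) = F, so the formula = F.
Row p=F, q=F, r=T, s=T: (p <-> ((r & q) & (s ^ r))) = T, (~(s ^ ((s | p) -> r)) ^ (r <-> ~(s <-> r))) = T, so the formula = T.
Row p=T, q=F, r=F, s=T: (p <-> ((r & q) & (s ^ r))) = F, (~(s ^ ((s | p) -> r)) ^ (r <-> ~(s <-> r))) = F, so the formula = T.

T, F, T, T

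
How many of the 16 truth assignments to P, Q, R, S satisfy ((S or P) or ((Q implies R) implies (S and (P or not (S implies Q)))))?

P | Q | R | S || φ
T | T | T | T || T
T | T | T | F || T
T | T | F | T || T
T | T | F | F || T
T | F | T | T || T
T | F | T | F || T
T | F | F | T || T
T | F | F | F || T
F | T | T | T || T
F | T | T | F || F
F | T | F | T || T
F | T | F | F || T
F | F | T | T || T
F | F | T | F || F
F | F | F | T || T
F | F | F | F || F
The formula is true on 13 of the 16 rows.

13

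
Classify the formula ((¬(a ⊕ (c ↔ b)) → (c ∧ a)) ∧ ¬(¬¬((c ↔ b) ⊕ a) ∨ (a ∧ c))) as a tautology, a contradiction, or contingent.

contradiction

a  b  c  |  (c ↔ b)  (a ⊕ (c ↔ b))  ¬(a ⊕ (c ↔ b))  (c ∧ a)  (¬(a ⊕ (c ↔ b)) → (c ∧ a))  ((c ↔ b) ⊕ a)  ¬((c ↔ b) ⊕ a)  ¬¬((c ↔ b) ⊕ a)  (a ∧ c)  (¬¬((c ↔ b) ⊕ a) ∨ (a ∧ c))  ¬(¬¬((c ↔ b) ⊕ a) ∨ (a ∧ c))  φ
1  1  1  |     1           0              1            1                 1                     0              1                0            1                  1                            0                0
1  1  0  |     0           1              0            0                 1                     1              0                1            0                  1                            0                0
1  0  1  |     0           1              0            1                 1                     1              0                1            1                  1                            0                0
1  0  0  |     1           0              1            0                 0                     0              1                0            0                  0                            1                0
0  1  1  |     1           1              0            0                 1                     1              0                1            0                  1                            0                0
0  1  0  |     0           0              1            0                 0                     0              1                0            0                  0                            1                0
0  0  1  |     0           0              1            0                 0                     0              1                0            0                  0                            1                0
0  0  0  |     1           1              0            0                 1                     1              0                1            0                  1                            0                0
Every row is 0, so the formula is a contradiction.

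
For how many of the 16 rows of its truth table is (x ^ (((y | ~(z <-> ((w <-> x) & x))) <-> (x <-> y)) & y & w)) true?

x  y  z  w  |  φ
T  T  T  T  |  F
T  T  T  F  |  T
T  T  F  T  |  F
T  T  F  F  |  T
T  F  T  T  |  T
T  F  T  F  |  T
T  F  F  T  |  T
T  F  F  F  |  T
F  T  T  T  |  F
F  T  T  F  |  F
F  T  F  T  |  F
F  T  F  F  |  F
F  F  T  T  |  F
F  F  T  F  |  F
F  F  F  T  |  F
F  F  F  F  |  F
The formula is true on 6 of the 16 rows.

6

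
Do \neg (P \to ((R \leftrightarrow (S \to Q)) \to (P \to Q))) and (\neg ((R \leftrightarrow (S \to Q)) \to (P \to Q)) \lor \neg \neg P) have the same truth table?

P | Q | R | S || φ | ψ
T | T | T | T || F | T
T | T | T | F || F | T
T | T | F | T || F | T
T | T | F | F || F | T
T | F | T | T || F | T
T | F | T | F || T | T
T | F | F | T || T | T
T | F | F | F || F | T
F | T | T | T || F | F
F | T | T | F || F | F
F | T | F | T || F | F
F | T | F | F || F | F
F | F | T | T || F | F
F | F | T | F || F | F
F | F | F | T || F | F
F | F | F | F || F | F
The columns differ at P=T, Q=T, R=T, S=T (φ=F, ψ=T), so they are not equivalent.

not equivalent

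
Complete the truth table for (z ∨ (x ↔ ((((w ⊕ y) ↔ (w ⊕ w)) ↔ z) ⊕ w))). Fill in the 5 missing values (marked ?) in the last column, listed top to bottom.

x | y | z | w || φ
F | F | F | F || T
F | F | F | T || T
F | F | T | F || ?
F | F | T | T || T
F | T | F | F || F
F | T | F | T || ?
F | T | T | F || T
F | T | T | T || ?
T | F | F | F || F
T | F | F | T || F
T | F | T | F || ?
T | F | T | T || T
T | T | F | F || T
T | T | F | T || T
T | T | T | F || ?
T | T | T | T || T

Row x=F, y=F, z=T, w=F: (x ↔ ((((w ⊕ y) ↔ (w ⊕ w)) ↔ z) ⊕ w)) = F, so the formula = T.
Row x=F, y=T, z=F, w=T: (x ↔ ((((w ⊕ y) ↔ (w ⊕ w)) ↔ z) ⊕ w)) = F, so the formula = F.
Row x=F, y=T, z=T, w=T: (x ↔ ((((w ⊕ y) ↔ (w ⊕ w)) ↔ z) ⊕ w)) = T, so the formula = T.
Row x=T, y=F, z=T, w=F: (x ↔ ((((w ⊕ y) ↔ (w ⊕ w)) ↔ z) ⊕ w)) = T, so the formula = T.
Row x=T, y=T, z=T, w=F: (x ↔ ((((w ⊕ y) ↔ (w ⊕ w)) ↔ z) ⊕ w)) = F, so the formula = T.

T, F, T, T, T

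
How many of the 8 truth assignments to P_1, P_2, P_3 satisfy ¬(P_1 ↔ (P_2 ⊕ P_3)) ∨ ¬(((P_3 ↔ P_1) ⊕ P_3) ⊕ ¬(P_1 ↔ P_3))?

6

P_1 | P_2 | P_3 || (P_2 ⊕ P_3) | (P_1 ↔ (P_2 ⊕ P_3)) | ¬(P_1 ↔ (P_2 ⊕ P_3)) | (P_3 ↔ P_1) | ((P_3 ↔ P_1) ⊕ P_3) | (P_1 ↔ P_3) | ¬(P_1 ↔ P_3) | φ
 1  |  1  |  1  ||      0      |          0          |          1           |      1      |          0          |      1      |      0       | 1
 1  |  1  |  0  ||      1      |          1          |          0           |      0      |          0          |      0      |      1       | 0
 1  |  0  |  1  ||      1      |          1          |          0           |      1      |          0          |      1      |      0       | 1
 1  |  0  |  0  ||      0      |          0          |          1           |      0      |          0          |      0      |      1       | 1
 0  |  1  |  1  ||      0      |          1          |          0           |      0      |          1          |      0      |      1       | 1
 0  |  1  |  0  ||      1      |          0          |          1           |      1      |          1          |      1      |      0       | 1
 0  |  0  |  1  ||      1      |          0          |          1           |      0      |          1          |      0      |      1       | 1
 0  |  0  |  0  ||      0      |          1          |          0           |      1      |          1          |      1      |      0       | 0
The formula is true on 6 of the 8 rows.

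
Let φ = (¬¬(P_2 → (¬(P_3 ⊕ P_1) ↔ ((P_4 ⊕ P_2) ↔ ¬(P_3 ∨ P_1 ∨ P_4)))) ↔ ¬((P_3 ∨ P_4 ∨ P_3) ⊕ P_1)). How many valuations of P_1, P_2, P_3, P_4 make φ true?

7

P_1 | P_2 | P_3 | P_4 || (P_3 ⊕ P_1) | ¬(P_3 ⊕ P_1) | (P_4 ⊕ P_2) | (P_3 ∨ P_1 ∨ P_4) | ¬(P_3 ∨ P_1 ∨ P_4) | (P_3 ∨ P_4 ∨ P_3) | ((P_3 ∨ P_4 ∨ P_3) ⊕ P_1) | ¬((P_3 ∨ P_4 ∨ P_3) ⊕ P_1) | φ
 0  |  0  |  0  |  0  ||      0      |      1       |      0      |         0         |         1          |         0         |             0             |             1              | 1
 0  |  0  |  0  |  1  ||      0      |      1       |      1      |         1         |         0          |         1         |             1             |             0              | 0
 0  |  0  |  1  |  0  ||      1      |      0       |      0      |         1         |         0          |         1         |             1             |             0              | 0
 0  |  0  |  1  |  1  ||      1      |      0       |      1      |         1         |         0          |         1         |             1             |             0              | 0
 0  |  1  |  0  |  0  ||      0      |      1       |      1      |         0         |         1          |         0         |             0             |             1              | 1
 0  |  1  |  0  |  1  ||      0      |      1       |      0      |         1         |         0          |         1         |             1             |             0              | 0
 0  |  1  |  1  |  0  ||      1      |      0       |      1      |         1         |         0          |         1         |             1             |             0              | 0
 0  |  1  |  1  |  1  ||      1      |      0       |      0      |         1         |         0          |         1         |             1             |             0              | 1
 1  |  0  |  0  |  0  ||      1      |      0       |      0      |         1         |         0          |         0         |             1             |             0              | 0
 1  |  0  |  0  |  1  ||      1      |      0       |      1      |         1         |         0          |         1         |             0             |             1              | 1
 1  |  0  |  1  |  0  ||      0      |      1       |      0      |         1         |         0          |         1         |             0             |             1              | 1
 1  |  0  |  1  |  1  ||      0      |      1       |      1      |         1         |         0          |         1         |             0             |             1              | 1
 1  |  1  |  0  |  0  ||      1      |      0       |      1      |         1         |         0          |         0         |             1             |             0              | 0
 1  |  1  |  0  |  1  ||      1      |      0       |      0      |         1         |         0          |         1         |             0             |             1              | 0
 1  |  1  |  1  |  0  ||      0      |      1       |      1      |         1         |         0          |         1         |             0             |             1              | 0
 1  |  1  |  1  |  1  ||      0      |      1       |      0      |         1         |         0          |         1         |             0             |             1              | 1
The formula is true on 7 of the 16 rows.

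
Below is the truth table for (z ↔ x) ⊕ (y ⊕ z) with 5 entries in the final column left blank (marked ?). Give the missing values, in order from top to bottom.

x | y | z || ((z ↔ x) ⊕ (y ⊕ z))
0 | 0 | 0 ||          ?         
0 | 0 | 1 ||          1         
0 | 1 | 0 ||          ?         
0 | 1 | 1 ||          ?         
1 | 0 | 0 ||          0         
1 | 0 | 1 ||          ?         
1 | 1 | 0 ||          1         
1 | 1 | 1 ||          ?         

Row x=0, y=0, z=0: (z ↔ x) = 1, (y ⊕ z) = 0, so ((z ↔ x) ⊕ (y ⊕ z)) = 1.
Row x=0, y=1, z=0: (z ↔ x) = 1, (y ⊕ z) = 1, so ((z ↔ x) ⊕ (y ⊕ z)) = 0.
Row x=0, y=1, z=1: (z ↔ x) = 0, (y ⊕ z) = 0, so ((z ↔ x) ⊕ (y ⊕ z)) = 0.
Row x=1, y=0, z=1: (z ↔ x) = 1, (y ⊕ z) = 1, so ((z ↔ x) ⊕ (y ⊕ z)) = 0.
Row x=1, y=1, z=1: (z ↔ x) = 1, (y ⊕ z) = 0, so ((z ↔ x) ⊕ (y ⊕ z)) = 1.

1, 0, 0, 0, 1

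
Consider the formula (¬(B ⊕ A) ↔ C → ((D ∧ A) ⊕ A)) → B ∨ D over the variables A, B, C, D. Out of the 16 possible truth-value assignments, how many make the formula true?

15

A | B | C | D || φ
T | T | T | T || T
T | T | T | F || T
T | T | F | T || T
T | T | F | F || T
T | F | T | T || T
T | F | T | F || T
T | F | F | T || T
T | F | F | F || T
F | T | T | T || T
F | T | T | F || T
F | T | F | T || T
F | T | F | F || T
F | F | T | T || T
F | F | T | F || T
F | F | F | T || T
F | F | F | F || F
The formula is true on 15 of the 16 rows.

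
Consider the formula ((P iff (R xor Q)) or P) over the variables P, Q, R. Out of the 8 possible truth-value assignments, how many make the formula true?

6

  P   |   Q   |   R   || (R xor Q) | (P iff (R xor Q)) | ((P iff (R xor Q)) or P)
 True |  True |  True ||   False   |       False       |           True          
 True |  True | False ||    True   |        True       |           True          
 True | False |  True ||    True   |        True       |           True          
 True | False | False ||   False   |       False       |           True          
False |  True |  True ||   False   |        True       |           True          
False |  True | False ||    True   |       False       |          False          
False | False |  True ||    True   |       False       |          False          
False | False | False ||   False   |        True       |           True          
The formula is true on 6 of the 8 rows.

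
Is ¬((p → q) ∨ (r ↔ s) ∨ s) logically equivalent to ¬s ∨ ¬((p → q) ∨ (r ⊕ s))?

p | q | r | s | φ | ψ
- | - | - | - | - | -
F | F | F | F | F | T
F | F | F | T | F | F
F | F | T | F | F | T
F | F | T | T | F | F
F | T | F | F | F | T
F | T | F | T | F | F
F | T | T | F | F | T
F | T | T | T | F | F
T | F | F | F | F | T
T | F | F | T | F | F
T | F | T | F | T | T
T | F | T | T | F | T
T | T | F | F | F | T
T | T | F | T | F | F
T | T | T | F | F | T
T | T | T | T | F | F
The columns differ at p=F, q=F, r=F, s=F (φ=F, ψ=T), so they are not equivalent.

not equivalent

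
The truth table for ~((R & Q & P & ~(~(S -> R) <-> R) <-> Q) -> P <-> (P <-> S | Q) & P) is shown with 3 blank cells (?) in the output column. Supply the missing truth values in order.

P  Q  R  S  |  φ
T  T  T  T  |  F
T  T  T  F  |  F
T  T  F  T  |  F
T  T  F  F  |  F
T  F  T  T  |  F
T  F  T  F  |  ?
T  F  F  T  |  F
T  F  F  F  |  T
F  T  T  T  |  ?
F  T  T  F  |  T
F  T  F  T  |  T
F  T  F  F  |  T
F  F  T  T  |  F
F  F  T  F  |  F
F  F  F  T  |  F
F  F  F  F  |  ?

T, T, F

Row P=T, Q=F, R=T, S=F: ((R & Q & P & ~(~(S -> R) <-> R) <-> Q) -> P) = T, ((P <-> S | Q) & P) = F, ((R & Q & P & ~(~(S -> R) <-> R) <-> Q) -> P <-> (P <-> S | Q) & P) = F, so the formula = T.
Row P=F, Q=T, R=T, S=T: ((R & Q & P & ~(~(S -> R) <-> R) <-> Q) -> P) = T, ((P <-> S | Q) & P) = F, ((R & Q & P & ~(~(S -> R) <-> R) <-> Q) -> P <-> (P <-> S | Q) & P) = F, so the formula = T.
Row P=F, Q=F, R=F, S=F: ((R & Q & P & ~(~(S -> R) <-> R) <-> Q) -> P) = F, ((P <-> S | Q) & P) = F, ((R & Q & P & ~(~(S -> R) <-> R) <-> Q) -> P <-> (P <-> S | Q) & P) = T, so the formula = F.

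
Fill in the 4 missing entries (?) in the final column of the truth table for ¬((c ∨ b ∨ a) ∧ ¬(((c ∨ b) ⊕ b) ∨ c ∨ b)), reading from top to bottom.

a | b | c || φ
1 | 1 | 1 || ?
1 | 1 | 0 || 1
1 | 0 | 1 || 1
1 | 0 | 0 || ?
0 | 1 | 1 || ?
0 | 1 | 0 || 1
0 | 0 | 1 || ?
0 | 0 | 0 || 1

1, 0, 1, 1

Row a=1, b=1, c=1: (c ∨ b ∨ a) = 1, ¬(((c ∨ b) ⊕ b) ∨ c ∨ b) = 0, ((c ∨ b ∨ a) ∧ ¬(((c ∨ b) ⊕ b) ∨ c ∨ b)) = 0, so the formula = 1.
Row a=1, b=0, c=0: (c ∨ b ∨ a) = 1, ¬(((c ∨ b) ⊕ b) ∨ c ∨ b) = 1, ((c ∨ b ∨ a) ∧ ¬(((c ∨ b) ⊕ b) ∨ c ∨ b)) = 1, so the formula = 0.
Row a=0, b=1, c=1: (c ∨ b ∨ a) = 1, ¬(((c ∨ b) ⊕ b) ∨ c ∨ b) = 0, ((c ∨ b ∨ a) ∧ ¬(((c ∨ b) ⊕ b) ∨ c ∨ b)) = 0, so the formula = 1.
Row a=0, b=0, c=1: (c ∨ b ∨ a) = 1, ¬(((c ∨ b) ⊕ b) ∨ c ∨ b) = 0, ((c ∨ b ∨ a) ∧ ¬(((c ∨ b) ⊕ b) ∨ c ∨ b)) = 0, so the formula = 1.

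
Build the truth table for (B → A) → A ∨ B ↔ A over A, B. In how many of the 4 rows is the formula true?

A  B  |  (((B → A) → (A ∨ B)) ↔ A)
F  F  |              T            
F  T  |              F            
T  F  |              T            
T  T  |              T            
The formula is true on 3 of the 4 rows.

3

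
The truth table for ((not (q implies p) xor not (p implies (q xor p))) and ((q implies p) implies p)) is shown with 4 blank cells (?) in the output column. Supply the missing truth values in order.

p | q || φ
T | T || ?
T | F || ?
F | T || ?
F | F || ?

Row p=T, q=T: (not (q implies p) xor not (p implies (q xor p))) = T, ((q implies p) implies p) = T, so the formula = T.
Row p=T, q=F: (not (q implies p) xor not (p implies (q xor p))) = F, ((q implies p) implies p) = T, so the formula = F.
Row p=F, q=T: (not (q implies p) xor not (p implies (q xor p))) = T, ((q implies p) implies p) = T, so the formula = T.
Row p=F, q=F: (not (q implies p) xor not (p implies (q xor p))) = F, ((q implies p) implies p) = F, so the formula = F.

T, F, T, F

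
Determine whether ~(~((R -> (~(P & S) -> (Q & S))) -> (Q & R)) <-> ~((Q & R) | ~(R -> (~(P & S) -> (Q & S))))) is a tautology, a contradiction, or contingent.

contradiction

P | Q | R | S || (P & S) | ~(P & S) | (Q & S) | (~(P & S) -> (Q & S)) | (R -> (~(P & S) -> (Q & S))) | (Q & R) | φ
F | F | F | F ||    F    |    T     |    F    |           F           |              T               |    F    | F
F | F | F | T ||    F    |    T     |    F    |           F           |              T               |    F    | F
F | F | T | F ||    F    |    T     |    F    |           F           |              F               |    F    | F
F | F | T | T ||    F    |    T     |    F    |           F           |              F               |    F    | F
F | T | F | F ||    F    |    T     |    F    |           F           |              T               |    F    | F
F | T | F | T ||    F    |    T     |    T    |           T           |              T               |    F    | F
F | T | T | F ||    F    |    T     |    F    |           F           |              F               |    T    | F
F | T | T | T ||    F    |    T     |    T    |           T           |              T               |    T    | F
T | F | F | F ||    F    |    T     |    F    |           F           |              T               |    F    | F
T | F | F | T ||    T    |    F     |    F    |           T           |              T               |    F    | F
T | F | T | F ||    F    |    T     |    F    |           F           |              F               |    F    | F
T | F | T | T ||    T    |    F     |    F    |           T           |              T               |    F    | F
T | T | F | F ||    F    |    T     |    F    |           F           |              T               |    F    | F
T | T | F | T ||    T    |    F     |    T    |           T           |              T               |    F    | F
T | T | T | F ||    F    |    T     |    F    |           F           |              F               |    T    | F
T | T | T | T ||    T    |    F     |    T    |           T           |              T               |    T    | F
Every row is F, so the formula is a contradiction.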